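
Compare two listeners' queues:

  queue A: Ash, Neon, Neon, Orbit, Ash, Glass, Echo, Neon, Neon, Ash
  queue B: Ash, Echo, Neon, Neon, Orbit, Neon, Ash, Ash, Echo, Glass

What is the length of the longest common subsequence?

One common subsequence of length 6: Ash at queue A[1]=queue B[1], then Neon at queue A[2]=queue B[3], then Neon at queue A[3]=queue B[4], then Orbit at queue A[4]=queue B[5], then Ash at queue A[5]=queue B[8], then Glass at queue A[6]=queue B[10]. Since dp[10][10] = 6, nothing longer is possible.

6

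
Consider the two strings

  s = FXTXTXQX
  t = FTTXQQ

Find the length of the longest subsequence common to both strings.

5

One common subsequence of length 5: F [1,1] → T [3,2] → T [5,3] → X [6,4] → Q [7,6]. dp[8][6] = 5 confirms this is the maximum.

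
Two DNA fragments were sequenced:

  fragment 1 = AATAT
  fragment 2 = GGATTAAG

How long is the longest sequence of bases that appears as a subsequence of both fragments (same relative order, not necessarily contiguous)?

3

Let dp[i][j] be the LCS length of the first i bases of fragment 1 and the first j bases of fragment 2. dp[i][j] = dp[i-1][j-1]+1 when the i-th and j-th bases match, else max(dp[i-1][j], dp[i][j-1]).
    ·  G  G  A  T  T  A  A  G
 ·  0  0  0  0  0  0  0  0  0
 A  0  0  0  1  1  1  1  1  1
 A  0  0  0  1  1  1  2  2  2
 T  0  0  0  1  2  2  2  2  2
 A  0  0  0  1  2  2  3  3  3
 T  0  0  0  1  2  3  3  3  3
dp[5][8] = 3. One LCS (by backtracking along matches): AAA.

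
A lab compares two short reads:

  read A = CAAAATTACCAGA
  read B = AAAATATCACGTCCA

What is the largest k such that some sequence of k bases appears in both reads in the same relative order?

10

Taking A [2,1] → A [3,2] → A [4,3] → A [5,4] → T [6,5] → T [7,7] → A [8,9] → C [9,13] → C [10,14] → A [13,15] gives a common subsequence of length 10. Since dp[13][15] = 10, nothing longer is possible.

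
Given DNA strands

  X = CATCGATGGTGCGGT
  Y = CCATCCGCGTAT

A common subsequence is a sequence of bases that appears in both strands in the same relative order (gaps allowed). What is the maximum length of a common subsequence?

One common subsequence of length 8: C (X #1, Y #2); then A (X #2, Y #3); then T (X #3, Y #4); then C (X #4, Y #6); then G (X #5, Y #7); then G (X #9, Y #9); then T (X #10, Y #10); then T (X #15, Y #12). Since dp[15][12] = 8, nothing longer is possible.

8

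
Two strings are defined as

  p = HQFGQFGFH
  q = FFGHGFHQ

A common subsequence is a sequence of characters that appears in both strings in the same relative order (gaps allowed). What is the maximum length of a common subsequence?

5

Let dp[i][j] be the LCS length of the first i characters of p and the first j characters of q. dp[i][j] = dp[i-1][j-1]+1 when the i-th and j-th characters match, else max(dp[i-1][j], dp[i][j-1]).
    ·  F  F  G  H  G  F  H  Q
 ·  0  0  0  0  0  0  0  0  0
 H  0  0  0  0  1  1  1  1  1
 Q  0  0  0  0  1  1  1  1  2
 F  0  1  1  1  1  1  2  2  2
 G  0  1  1  2  2  2  2  2  2
 Q  0  1  1  2  2  2  2  2  3
 F  0  1  2  2  2  2  3  3  3
 G  0  1  2  3  3  3  3  3  3
 F  0  1  2  3  3  3  4  4  4
 H  0  1  2  3  4  4  4  5  5
dp[9][8] = 5. One LCS (by backtracking along matches): FGGFH.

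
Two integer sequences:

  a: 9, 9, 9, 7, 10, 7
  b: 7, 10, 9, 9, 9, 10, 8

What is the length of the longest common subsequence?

4

Match 9 [1,3], 9 [2,4], 9 [3,5], 10 [5,6] — 4 values in the same relative order in both. The LCS DP gives dp[6][7] = 4, so this is optimal.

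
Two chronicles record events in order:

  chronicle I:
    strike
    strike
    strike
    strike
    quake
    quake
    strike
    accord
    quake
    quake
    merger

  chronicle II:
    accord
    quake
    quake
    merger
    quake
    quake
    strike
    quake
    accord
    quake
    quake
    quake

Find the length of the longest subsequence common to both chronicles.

Match quake at chronicle I[5]=chronicle II[5] → quake at chronicle I[6]=chronicle II[6] → strike at chronicle I[7]=chronicle II[7] → accord at chronicle I[8]=chronicle II[9] → quake at chronicle I[9]=chronicle II[11] → quake at chronicle I[10]=chronicle II[12] — 6 events in the same relative order in both, and the DP table's final entry dp[11][12] is also 6, so no common subsequence is longer.

6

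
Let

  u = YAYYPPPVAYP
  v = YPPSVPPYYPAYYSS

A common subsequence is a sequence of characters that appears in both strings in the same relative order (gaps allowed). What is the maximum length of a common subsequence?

One common subsequence of length 6: Y [1,1] → Y [3,8] → Y [4,9] → P [7,10] → A [9,11] → Y [10,13]. The LCS DP gives dp[11][15] = 6, so this is optimal.

6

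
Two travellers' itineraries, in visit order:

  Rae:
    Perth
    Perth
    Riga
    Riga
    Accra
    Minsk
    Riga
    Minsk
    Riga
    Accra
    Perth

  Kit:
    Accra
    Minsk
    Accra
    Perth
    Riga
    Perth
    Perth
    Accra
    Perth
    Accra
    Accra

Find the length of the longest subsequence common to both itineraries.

5

Taking Accra (Rae #5, Kit #1) → Minsk (Rae #6, Kit #2) → Riga (Rae #7, Kit #5) → Accra (Rae #10, Kit #8) → Perth (Rae #11, Kit #9) gives a common subsequence of length 5, and the DP table's final entry dp[11][11] is also 5, so no common subsequence is longer.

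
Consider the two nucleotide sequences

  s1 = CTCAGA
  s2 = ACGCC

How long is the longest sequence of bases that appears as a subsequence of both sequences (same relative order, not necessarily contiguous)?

Pick C [1,4] → C [3,5]; all 2 bases appear in both, in order, and the DP table's final entry dp[6][5] is also 2, so no common subsequence is longer.

2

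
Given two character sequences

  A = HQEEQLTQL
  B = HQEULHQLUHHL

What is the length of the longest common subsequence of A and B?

6

Match H [1,1], Q [2,2], E [3,3], Q [5,7], L [6,8], L [9,12] — 6 characters in the same relative order in both. Since dp[9][12] = 6, nothing longer is possible.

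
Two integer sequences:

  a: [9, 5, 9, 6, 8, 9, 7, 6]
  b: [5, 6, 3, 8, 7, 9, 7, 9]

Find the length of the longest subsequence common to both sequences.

5

Let dp[i][j] be the LCS length of the first i values of a and the first j values of b. dp[i][j] = dp[i-1][j-1]+1 when the i-th and j-th values match, else max(dp[i-1][j], dp[i][j-1]).
    ·  5  6  3  8  7  9  7  9
 ·  0  0  0  0  0  0  0  0  0
 9  0  0  0  0  0  0  1  1  1
 5  0  1  1  1  1  1  1  1  1
 9  0  1  1  1  1  1  2  2  2
 6  0  1  2  2  2  2  2  2  2
 8  0  1  2  2  3  3  3  3  3
 9  0  1  2  2  3  3  4  4  4
 7  0  1  2  2  3  4  4  5  5
 6  0  1  2  2  3  4  4  5  5
dp[8][8] = 5. One LCS (by backtracking along matches): 5, 6, 8, 9, 7.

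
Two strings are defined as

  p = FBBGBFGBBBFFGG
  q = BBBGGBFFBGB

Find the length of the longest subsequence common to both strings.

8

Taking B (p #2, q #2); then B (p #3, q #3); then G (p #4, q #4); then G (p #7, q #5); then B (p #10, q #6); then F (p #11, q #7); then F (p #12, q #8); then G (p #13, q #10) gives a common subsequence of length 8. dp[14][11] = 8 confirms this is the maximum.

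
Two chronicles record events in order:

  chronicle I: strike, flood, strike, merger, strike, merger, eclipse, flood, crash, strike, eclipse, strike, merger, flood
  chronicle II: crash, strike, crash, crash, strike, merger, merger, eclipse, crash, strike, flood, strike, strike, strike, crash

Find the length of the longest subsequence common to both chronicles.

8

Match strike at chronicle I[1]=chronicle II[2], then strike at chronicle I[3]=chronicle II[5], then merger at chronicle I[4]=chronicle II[6], then merger at chronicle I[6]=chronicle II[7], then eclipse at chronicle I[7]=chronicle II[8], then flood at chronicle I[8]=chronicle II[11], then strike at chronicle I[10]=chronicle II[13], then strike at chronicle I[12]=chronicle II[14] — 8 events in the same relative order in both. Since dp[14][15] = 8, nothing longer is possible.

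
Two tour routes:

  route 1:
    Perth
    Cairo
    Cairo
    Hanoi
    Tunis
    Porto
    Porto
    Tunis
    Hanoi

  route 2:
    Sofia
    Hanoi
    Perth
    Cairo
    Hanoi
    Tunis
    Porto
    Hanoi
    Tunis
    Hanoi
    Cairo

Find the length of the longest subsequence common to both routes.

7

One common subsequence of length 7: Perth [1,3]; then Cairo [3,4]; then Hanoi [4,5]; then Tunis [5,6]; then Porto [6,7]; then Tunis [8,9]; then Hanoi [9,10]. Since dp[9][11] = 7, nothing longer is possible.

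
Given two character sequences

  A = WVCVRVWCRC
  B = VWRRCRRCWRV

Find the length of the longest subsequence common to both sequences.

5

One common subsequence of length 5: W at A[1]=B[2], C at A[3]=B[5], R at A[5]=B[7], W at A[7]=B[9], R at A[9]=B[10]. Since dp[10][11] = 5, nothing longer is possible.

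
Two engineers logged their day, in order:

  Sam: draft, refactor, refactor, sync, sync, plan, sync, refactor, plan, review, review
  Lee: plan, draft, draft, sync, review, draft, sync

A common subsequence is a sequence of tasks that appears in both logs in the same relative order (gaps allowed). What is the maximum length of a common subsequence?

3

One common subsequence of length 3: draft at Sam[1]=Lee[3] → sync at Sam[4]=Lee[4] → sync at Sam[7]=Lee[7], and the DP table's final entry dp[11][7] is also 3, so no common subsequence is longer.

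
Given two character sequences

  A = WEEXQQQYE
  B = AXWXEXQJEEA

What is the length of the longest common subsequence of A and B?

Let dp[i][j] be the LCS length of the first i characters of A and the first j characters of B. dp[i][j] = dp[i-1][j-1]+1 when the i-th and j-th characters match, else max(dp[i-1][j], dp[i][j-1]).
    ·  A  X  W  X  E  X  Q  J  E  E  A
 ·  0  0  0  0  0  0  0  0  0  0  0  0
 W  0  0  0  1  1  1  1  1  1  1  1  1
 E  0  0  0  1  1  2  2  2  2  2  2  2
 E  0  0  0  1  1  2  2  2  2  3  3  3
 X  0  0  1  1  2  2  3  3  3  3  3  3
 Q  0  0  1  1  2  2  3  4  4  4  4  4
 Q  0  0  1  1  2  2  3  4  4  4  4  4
 Q  0  0  1  1  2  2  3  4  4  4  4  4
 Y  0  0  1  1  2  2  3  4  4  4  4  4
 E  0  0  1  1  2  3  3  4  4  5  5  5
dp[9][11] = 5. One LCS (by backtracking along matches): WEXQE.

5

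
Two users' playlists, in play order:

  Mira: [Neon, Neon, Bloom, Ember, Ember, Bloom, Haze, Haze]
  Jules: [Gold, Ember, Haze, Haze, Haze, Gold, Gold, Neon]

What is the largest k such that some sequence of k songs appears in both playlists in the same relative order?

3

Match Ember at Mira[4]=Jules[2], Haze at Mira[7]=Jules[4], Haze at Mira[8]=Jules[5] — 3 songs in the same relative order in both, and the DP table's final entry dp[8][8] is also 3, so no common subsequence is longer.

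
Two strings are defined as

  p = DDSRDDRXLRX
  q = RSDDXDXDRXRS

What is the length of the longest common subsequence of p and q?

7

Let dp[i][j] be the LCS length of the first i characters of p and the first j characters of q. dp[i][j] = dp[i-1][j-1]+1 when the i-th and j-th characters match, else max(dp[i-1][j], dp[i][j-1]).
    ·  R  S  D  D  X  D  X  D  R  X  R  S
 ·  0  0  0  0  0  0  0  0  0  0  0  0  0
 D  0  0  0  1  1  1  1  1  1  1  1  1  1
 D  0  0  0  1  2  2  2  2  2  2  2  2  2
 S  0  0  1  1  2  2  2  2  2  2  2  2  3
 R  0  1  1  1  2  2  2  2  2  3  3  3  3
 D  0  1  1  2  2  2  3  3  3  3  3  3  3
 D  0  1  1  2  3  3  3  3  4  4  4  4  4
 R  0  1  1  2  3  3  3  3  4  5  5  5  5
 X  0  1  1  2  3  4  4  4  4  5  6  6  6
 L  0  1  1  2  3  4  4  4  4  5  6  6  6
 R  0  1  1  2  3  4  4  4  4  5  6  7  7
 X  0  1  1  2  3  4  4  5  5  5  6  7  7
dp[11][12] = 7. One LCS (by backtracking along matches): DDDDRXR.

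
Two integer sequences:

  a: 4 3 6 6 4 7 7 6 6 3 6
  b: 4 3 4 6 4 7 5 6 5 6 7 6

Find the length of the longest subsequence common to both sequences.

Match 4 at a[1]=b[1] → 3 at a[2]=b[2] → 6 at a[4]=b[4] → 4 at a[5]=b[5] → 7 at a[6]=b[6] → 6 at a[8]=b[8] → 6 at a[9]=b[10] → 6 at a[11]=b[12] — 8 values in the same relative order in both, and the DP table's final entry dp[11][12] is also 8, so no common subsequence is longer.

8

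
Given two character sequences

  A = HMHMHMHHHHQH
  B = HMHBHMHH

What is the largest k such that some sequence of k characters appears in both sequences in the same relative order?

Taking H at A[1]=B[1] → M at A[2]=B[2] → H at A[3]=B[3] → H at A[5]=B[5] → M at A[6]=B[6] → H at A[10]=B[7] → H at A[12]=B[8] gives a common subsequence of length 7. Since dp[12][8] = 7, nothing longer is possible.

7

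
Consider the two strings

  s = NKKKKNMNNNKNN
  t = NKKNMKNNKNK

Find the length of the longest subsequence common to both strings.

Taking N at s[1]=t[1], K at s[4]=t[2], K at s[5]=t[3], N at s[6]=t[4], M at s[7]=t[5], N at s[8]=t[7], N at s[9]=t[8], N at s[10]=t[10], K at s[11]=t[11] gives a common subsequence of length 9, and the DP table's final entry dp[13][11] is also 9, so no common subsequence is longer.

9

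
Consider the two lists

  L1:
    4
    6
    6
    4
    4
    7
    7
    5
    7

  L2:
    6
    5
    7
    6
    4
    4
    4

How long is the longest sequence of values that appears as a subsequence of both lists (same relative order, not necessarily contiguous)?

4

Pick 6 [2,1] → 6 [3,4] → 4 [4,6] → 4 [5,7]; all 4 values appear in both, in order. dp[9][7] = 4 confirms this is the maximum.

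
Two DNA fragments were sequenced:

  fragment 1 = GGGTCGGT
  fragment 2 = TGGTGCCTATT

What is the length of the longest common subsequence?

Taking G [1,2]; then G [2,3]; then G [3,5]; then T [4,10]; then T [8,11] gives a common subsequence of length 5, and the DP table's final entry dp[8][11] is also 5, so no common subsequence is longer.

5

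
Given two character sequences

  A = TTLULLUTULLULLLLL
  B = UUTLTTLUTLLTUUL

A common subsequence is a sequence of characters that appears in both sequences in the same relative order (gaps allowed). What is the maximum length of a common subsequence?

Pick T [1,5], T [2,6], L [3,7], U [4,8], L [5,10], L [6,11], T [8,12], U [9,13], U [12,14], L [17,15]; all 10 characters appear in both, in order. The LCS DP gives dp[17][15] = 10, so this is optimal.

10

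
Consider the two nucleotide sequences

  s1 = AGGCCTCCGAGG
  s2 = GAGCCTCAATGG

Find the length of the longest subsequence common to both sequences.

9

Let dp[i][j] be the LCS length of the first i bases of s1 and the first j bases of s2. dp[i][j] = dp[i-1][j-1]+1 when the i-th and j-th bases match, else max(dp[i-1][j], dp[i][j-1]).
    ·  G  A  G  C  C  T  C  A  A  T  G  G
 ·  0  0  0  0  0  0  0  0  0  0  0  0  0
 A  0  0  1  1  1  1  1  1  1  1  1  1  1
 G  0  1  1  2  2  2  2  2  2  2  2  2  2
 G  0  1  1  2  2  2  2  2  2  2  2  3  3
 C  0  1  1  2  3  3  3  3  3  3  3  3  3
 C  0  1  1  2  3  4  4  4  4  4  4  4  4
 T  0  1  1  2  3  4  5  5  5  5  5  5  5
 C  0  1  1  2  3  4  5  6  6  6  6  6  6
 C  0  1  1  2  3  4  5  6  6  6  6  6  6
 G  0  1  1  2  3  4  5  6  6  6  6  7  7
 A  0  1  2  2  3  4  5  6  7  7  7  7  7
 G  0  1  2  3  3  4  5  6  7  7  7  8  8
 G  0  1  2  3  3  4  5  6  7  7  7  8  9
dp[12][12] = 9. One LCS (by backtracking along matches): AGCCTCAGG.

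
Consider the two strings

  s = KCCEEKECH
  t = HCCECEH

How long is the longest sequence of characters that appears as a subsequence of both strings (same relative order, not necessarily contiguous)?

5

Taking C [2,2]; then C [3,3]; then E [4,4]; then E [7,6]; then H [9,7] gives a common subsequence of length 5. Since dp[9][7] = 5, nothing longer is possible.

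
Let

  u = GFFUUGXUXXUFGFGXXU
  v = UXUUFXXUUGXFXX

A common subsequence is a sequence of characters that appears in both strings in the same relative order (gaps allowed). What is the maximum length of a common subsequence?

Taking U at u[4]=v[1], U at u[5]=v[3], U at u[8]=v[4], X at u[9]=v[6], X at u[10]=v[7], U at u[11]=v[9], G at u[13]=v[10], F at u[14]=v[12], X at u[16]=v[13], X at u[17]=v[14] gives a common subsequence of length 10, and the DP table's final entry dp[18][14] is also 10, so no common subsequence is longer.

10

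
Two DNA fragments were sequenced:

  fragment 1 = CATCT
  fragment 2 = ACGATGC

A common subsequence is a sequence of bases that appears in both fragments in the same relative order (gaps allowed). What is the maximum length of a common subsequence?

4

Pick C at fragment 1[1]=fragment 2[2], A at fragment 1[2]=fragment 2[4], T at fragment 1[3]=fragment 2[5], C at fragment 1[4]=fragment 2[7]; all 4 bases appear in both, in order, and the DP table's final entry dp[5][7] is also 4, so no common subsequence is longer.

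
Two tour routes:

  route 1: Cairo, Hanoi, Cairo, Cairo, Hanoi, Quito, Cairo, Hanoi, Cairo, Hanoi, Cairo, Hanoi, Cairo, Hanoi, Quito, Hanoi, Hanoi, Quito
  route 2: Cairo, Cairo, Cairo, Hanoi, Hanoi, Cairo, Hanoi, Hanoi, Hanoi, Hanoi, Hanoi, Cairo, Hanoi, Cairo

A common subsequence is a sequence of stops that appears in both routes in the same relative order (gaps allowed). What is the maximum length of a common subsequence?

11

Taking Cairo (route 1 #1, route 2 #1), then Cairo (route 1 #3, route 2 #2), then Cairo (route 1 #4, route 2 #3), then Hanoi (route 1 #5, route 2 #5), then Cairo (route 1 #7, route 2 #6), then Hanoi (route 1 #8, route 2 #7), then Hanoi (route 1 #10, route 2 #8), then Hanoi (route 1 #12, route 2 #9), then Hanoi (route 1 #14, route 2 #10), then Hanoi (route 1 #16, route 2 #11), then Hanoi (route 1 #17, route 2 #13) gives a common subsequence of length 11. The LCS DP gives dp[18][14] = 11, so this is optimal.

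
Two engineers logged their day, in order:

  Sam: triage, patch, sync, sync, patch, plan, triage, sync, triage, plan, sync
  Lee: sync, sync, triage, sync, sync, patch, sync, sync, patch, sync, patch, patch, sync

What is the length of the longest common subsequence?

One common subsequence of length 7: triage at Sam[1]=Lee[3], then patch at Sam[2]=Lee[6], then sync at Sam[3]=Lee[7], then sync at Sam[4]=Lee[8], then patch at Sam[5]=Lee[9], then sync at Sam[8]=Lee[10], then sync at Sam[11]=Lee[13]. Since dp[11][13] = 7, nothing longer is possible.

7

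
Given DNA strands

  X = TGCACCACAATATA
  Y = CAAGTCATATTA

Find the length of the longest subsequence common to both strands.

Match C [3,1], then A [4,2], then A [7,3], then C [8,6], then A [9,7], then A [10,9], then T [11,10], then T [13,11], then A [14,12] — 9 bases in the same relative order in both. The LCS DP gives dp[14][12] = 9, so this is optimal.

9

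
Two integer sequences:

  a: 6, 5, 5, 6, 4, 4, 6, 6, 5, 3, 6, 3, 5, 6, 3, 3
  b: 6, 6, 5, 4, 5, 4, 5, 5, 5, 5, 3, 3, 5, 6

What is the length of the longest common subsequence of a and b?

One common subsequence of length 9: 6 (a #1, b #2); then 5 (a #2, b #3); then 5 (a #3, b #5); then 4 (a #5, b #6); then 5 (a #9, b #10); then 3 (a #10, b #11); then 3 (a #12, b #12); then 5 (a #13, b #13); then 6 (a #14, b #14). The LCS DP gives dp[16][14] = 9, so this is optimal.

9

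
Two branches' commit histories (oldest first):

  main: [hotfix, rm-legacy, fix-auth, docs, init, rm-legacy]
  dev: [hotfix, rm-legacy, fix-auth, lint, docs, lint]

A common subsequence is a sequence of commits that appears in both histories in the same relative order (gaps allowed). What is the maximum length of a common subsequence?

4

Pick hotfix [1,1]; then rm-legacy [2,2]; then fix-auth [3,3]; then docs [4,5]; all 4 commits appear in both, in order, and the DP table's final entry dp[6][6] is also 4, so no common subsequence is longer.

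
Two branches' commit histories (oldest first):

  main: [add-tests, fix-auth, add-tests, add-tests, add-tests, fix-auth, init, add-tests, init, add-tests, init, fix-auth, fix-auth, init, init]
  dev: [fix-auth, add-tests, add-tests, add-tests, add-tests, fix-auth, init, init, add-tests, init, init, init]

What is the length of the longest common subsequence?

Taking add-tests (main #1, dev #2); then add-tests (main #3, dev #3); then add-tests (main #4, dev #4); then add-tests (main #5, dev #5); then fix-auth (main #6, dev #6); then init (main #7, dev #7); then init (main #9, dev #8); then add-tests (main #10, dev #9); then init (main #11, dev #10); then init (main #14, dev #11); then init (main #15, dev #12) gives a common subsequence of length 11. The LCS DP gives dp[15][12] = 11, so this is optimal.

11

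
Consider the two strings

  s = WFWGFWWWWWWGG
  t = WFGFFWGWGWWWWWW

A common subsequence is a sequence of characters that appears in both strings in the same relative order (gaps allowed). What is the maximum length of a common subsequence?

Match W (s #1, t #1); then F (s #2, t #5); then W (s #3, t #8); then G (s #4, t #9); then W (s #6, t #10); then W (s #7, t #11); then W (s #8, t #12); then W (s #9, t #13); then W (s #10, t #14); then W (s #11, t #15) — 10 characters in the same relative order in both, and the DP table's final entry dp[13][15] is also 10, so no common subsequence is longer.

10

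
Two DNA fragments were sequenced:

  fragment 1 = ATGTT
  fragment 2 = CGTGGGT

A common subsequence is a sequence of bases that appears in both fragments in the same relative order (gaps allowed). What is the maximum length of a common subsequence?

Let dp[i][j] be the LCS length of the first i bases of fragment 1 and the first j bases of fragment 2. dp[i][j] = dp[i-1][j-1]+1 when the i-th and j-th bases match, else max(dp[i-1][j], dp[i][j-1]).
    ·  C  G  T  G  G  G  T
 ·  0  0  0  0  0  0  0  0
 A  0  0  0  0  0  0  0  0
 T  0  0  0  1  1  1  1  1
 G  0  0  1  1  2  2  2  2
 T  0  0  1  2  2  2  2  3
 T  0  0  1  2  2  2  2  3
dp[5][7] = 3. One LCS (by backtracking along matches): TGT.

3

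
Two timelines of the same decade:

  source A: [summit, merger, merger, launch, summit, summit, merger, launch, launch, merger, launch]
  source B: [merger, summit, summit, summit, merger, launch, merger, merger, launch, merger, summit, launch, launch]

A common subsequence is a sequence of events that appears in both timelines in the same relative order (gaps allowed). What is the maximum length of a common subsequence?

Taking summit [1,2], summit [5,3], summit [6,4], merger [7,5], launch [8,6], launch [9,9], merger [10,10], launch [11,13] gives a common subsequence of length 8. Since dp[11][13] = 8, nothing longer is possible.

8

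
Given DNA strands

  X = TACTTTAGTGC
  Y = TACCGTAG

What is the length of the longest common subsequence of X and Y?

6

Let dp[i][j] be the LCS length of the first i bases of X and the first j bases of Y. dp[i][j] = dp[i-1][j-1]+1 when the i-th and j-th bases match, else max(dp[i-1][j], dp[i][j-1]).
    ·  T  A  C  C  G  T  A  G
 ·  0  0  0  0  0  0  0  0  0
 T  0  1  1  1  1  1  1  1  1
 A  0  1  2  2  2  2  2  2  2
 C  0  1  2  3  3  3  3  3  3
 T  0  1  2  3  3  3  4  4  4
 T  0  1  2  3  3  3  4  4  4
 T  0  1  2  3  3  3  4  4  4
 A  0  1  2  3  3  3  4  5  5
 G  0  1  2  3  3  4  4  5  6
 T  0  1  2  3  3  4  5  5  6
 G  0  1  2  3  3  4  5  5  6
 C  0  1  2  3  4  4  5  5  6
dp[11][8] = 6. One LCS (by backtracking along matches): TACTAG.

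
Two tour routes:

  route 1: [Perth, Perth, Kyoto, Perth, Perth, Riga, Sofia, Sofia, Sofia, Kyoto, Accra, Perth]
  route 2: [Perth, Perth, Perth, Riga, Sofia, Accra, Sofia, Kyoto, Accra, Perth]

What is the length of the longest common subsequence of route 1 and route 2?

Pick Perth [2,1] → Perth [4,2] → Perth [5,3] → Riga [6,4] → Sofia [7,5] → Sofia [9,7] → Kyoto [10,8] → Accra [11,9] → Perth [12,10]; all 9 stops appear in both, in order. Since dp[12][10] = 9, nothing longer is possible.

9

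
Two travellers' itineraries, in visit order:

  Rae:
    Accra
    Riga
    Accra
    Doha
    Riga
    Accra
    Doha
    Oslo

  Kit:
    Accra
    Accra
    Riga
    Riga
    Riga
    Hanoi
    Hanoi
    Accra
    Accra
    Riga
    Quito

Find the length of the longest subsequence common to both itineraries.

4

Pick Accra (Rae #1, Kit #2), Riga (Rae #2, Kit #5), Accra (Rae #3, Kit #9), Riga (Rae #5, Kit #10); all 4 stops appear in both, in order. Since dp[8][11] = 4, nothing longer is possible.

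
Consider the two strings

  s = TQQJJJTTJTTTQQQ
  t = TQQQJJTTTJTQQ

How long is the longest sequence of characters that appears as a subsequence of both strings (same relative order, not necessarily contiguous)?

11

Pick T at s[1]=t[1] → Q at s[2]=t[3] → Q at s[3]=t[4] → J at s[4]=t[5] → J at s[5]=t[6] → T at s[7]=t[8] → T at s[8]=t[9] → J at s[9]=t[10] → T at s[12]=t[11] → Q at s[14]=t[12] → Q at s[15]=t[13]; all 11 characters appear in both, in order, and the DP table's final entry dp[15][13] is also 11, so no common subsequence is longer.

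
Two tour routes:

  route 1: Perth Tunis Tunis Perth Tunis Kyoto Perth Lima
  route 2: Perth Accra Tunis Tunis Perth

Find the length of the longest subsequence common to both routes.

Pick Perth [1,1]; then Tunis [3,3]; then Tunis [5,4]; then Perth [7,5]; all 4 stops appear in both, in order. The LCS DP gives dp[8][5] = 4, so this is optimal.

4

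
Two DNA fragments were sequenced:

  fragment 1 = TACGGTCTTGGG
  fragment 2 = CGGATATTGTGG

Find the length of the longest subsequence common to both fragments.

Pick C (fragment 1 #3, fragment 2 #1), then G (fragment 1 #4, fragment 2 #2), then G (fragment 1 #5, fragment 2 #3), then T (fragment 1 #6, fragment 2 #5), then T (fragment 1 #8, fragment 2 #7), then T (fragment 1 #9, fragment 2 #8), then G (fragment 1 #10, fragment 2 #9), then G (fragment 1 #11, fragment 2 #11), then G (fragment 1 #12, fragment 2 #12); all 9 bases appear in both, in order. The LCS DP gives dp[12][12] = 9, so this is optimal.

9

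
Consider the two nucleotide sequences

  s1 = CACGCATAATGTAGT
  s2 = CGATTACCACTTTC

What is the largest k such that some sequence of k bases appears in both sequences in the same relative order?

Taking C (s1 #3, s2 #1) → G (s1 #4, s2 #2) → A (s1 #6, s2 #3) → T (s1 #7, s2 #5) → A (s1 #8, s2 #6) → A (s1 #9, s2 #9) → T (s1 #10, s2 #11) → T (s1 #12, s2 #12) → T (s1 #15, s2 #13) gives a common subsequence of length 9. dp[15][14] = 9 confirms this is the maximum.

9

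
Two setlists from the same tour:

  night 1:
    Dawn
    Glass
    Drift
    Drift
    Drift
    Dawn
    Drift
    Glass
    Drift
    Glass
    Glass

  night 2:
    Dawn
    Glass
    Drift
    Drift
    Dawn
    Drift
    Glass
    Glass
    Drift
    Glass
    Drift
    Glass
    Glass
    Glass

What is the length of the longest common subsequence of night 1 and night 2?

Pick Dawn at night 1[1]=night 2[1], then Glass at night 1[2]=night 2[2], then Drift at night 1[3]=night 2[3], then Drift at night 1[4]=night 2[4], then Drift at night 1[5]=night 2[6], then Drift at night 1[7]=night 2[9], then Glass at night 1[8]=night 2[10], then Drift at night 1[9]=night 2[11], then Glass at night 1[10]=night 2[13], then Glass at night 1[11]=night 2[14]; all 10 songs appear in both, in order. The LCS DP gives dp[11][14] = 10, so this is optimal.

10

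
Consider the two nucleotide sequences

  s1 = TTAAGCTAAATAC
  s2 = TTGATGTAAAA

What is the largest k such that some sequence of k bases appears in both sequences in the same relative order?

Pick T at s1[1]=s2[1], then T at s1[2]=s2[2], then A at s1[3]=s2[4], then G at s1[5]=s2[6], then T at s1[7]=s2[7], then A at s1[8]=s2[8], then A at s1[9]=s2[9], then A at s1[10]=s2[10], then A at s1[12]=s2[11]; all 9 bases appear in both, in order. dp[13][11] = 9 confirms this is the maximum.

9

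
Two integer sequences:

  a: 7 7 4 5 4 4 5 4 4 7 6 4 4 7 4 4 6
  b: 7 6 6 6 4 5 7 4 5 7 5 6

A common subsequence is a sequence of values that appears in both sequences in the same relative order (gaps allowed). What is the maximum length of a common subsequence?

Match 7 at a[1]=b[1], 4 at a[3]=b[5], 5 at a[4]=b[6], 4 at a[6]=b[8], 5 at a[7]=b[9], 7 at a[10]=b[10], 6 at a[17]=b[12] — 7 values in the same relative order in both. Since dp[17][12] = 7, nothing longer is possible.

7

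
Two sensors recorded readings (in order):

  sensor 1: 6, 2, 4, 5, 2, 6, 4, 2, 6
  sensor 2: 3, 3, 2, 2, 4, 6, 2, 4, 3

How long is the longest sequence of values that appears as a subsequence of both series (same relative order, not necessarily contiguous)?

One common subsequence of length 4: 2 at sensor 1[2]=sensor 2[4], then 4 at sensor 1[3]=sensor 2[5], then 2 at sensor 1[5]=sensor 2[7], then 4 at sensor 1[7]=sensor 2[8]. The LCS DP gives dp[9][9] = 4, so this is optimal.

4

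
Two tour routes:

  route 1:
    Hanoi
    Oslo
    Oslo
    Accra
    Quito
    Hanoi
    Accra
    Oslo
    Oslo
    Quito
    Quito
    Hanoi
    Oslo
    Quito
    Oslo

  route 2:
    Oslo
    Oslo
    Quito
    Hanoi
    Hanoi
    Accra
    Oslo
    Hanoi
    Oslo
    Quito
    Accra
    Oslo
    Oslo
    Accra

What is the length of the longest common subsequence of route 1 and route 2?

Taking Oslo at route 1[2]=route 2[1]; then Oslo at route 1[3]=route 2[2]; then Quito at route 1[5]=route 2[3]; then Hanoi at route 1[6]=route 2[5]; then Accra at route 1[7]=route 2[6]; then Oslo at route 1[8]=route 2[7]; then Oslo at route 1[9]=route 2[9]; then Quito at route 1[10]=route 2[10]; then Oslo at route 1[13]=route 2[12]; then Oslo at route 1[15]=route 2[13] gives a common subsequence of length 10, and the DP table's final entry dp[15][14] is also 10, so no common subsequence is longer.

10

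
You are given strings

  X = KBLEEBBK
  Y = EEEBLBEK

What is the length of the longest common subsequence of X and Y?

5

Match E at X[4]=Y[2], E at X[5]=Y[3], B at X[6]=Y[4], B at X[7]=Y[6], K at X[8]=Y[8] — 5 characters in the same relative order in both. The LCS DP gives dp[8][8] = 5, so this is optimal.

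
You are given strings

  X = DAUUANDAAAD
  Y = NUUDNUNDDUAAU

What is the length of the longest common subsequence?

Taking D [1,4]; then U [4,6]; then N [6,7]; then D [7,9]; then A [8,11]; then A [9,12] gives a common subsequence of length 6. The LCS DP gives dp[11][13] = 6, so this is optimal.

6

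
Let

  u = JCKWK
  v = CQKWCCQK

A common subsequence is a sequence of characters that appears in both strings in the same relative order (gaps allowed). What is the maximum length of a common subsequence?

4

Taking C [2,1], then K [3,3], then W [4,4], then K [5,8] gives a common subsequence of length 4. dp[5][8] = 4 confirms this is the maximum.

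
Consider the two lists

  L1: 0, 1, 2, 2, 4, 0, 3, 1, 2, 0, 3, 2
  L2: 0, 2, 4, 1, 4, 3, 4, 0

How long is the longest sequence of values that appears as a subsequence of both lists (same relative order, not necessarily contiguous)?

Pick 0 (L1 #1, L2 #1), then 1 (L1 #2, L2 #4), then 4 (L1 #5, L2 #5), then 3 (L1 #7, L2 #6), then 0 (L1 #10, L2 #8); all 5 values appear in both, in order. Since dp[12][8] = 5, nothing longer is possible.

5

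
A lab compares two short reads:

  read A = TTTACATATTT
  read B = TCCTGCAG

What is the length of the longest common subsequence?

4

Taking T (read A #1, read B #1); then T (read A #2, read B #4); then C (read A #5, read B #6); then A (read A #6, read B #7) gives a common subsequence of length 4. Since dp[11][8] = 4, nothing longer is possible.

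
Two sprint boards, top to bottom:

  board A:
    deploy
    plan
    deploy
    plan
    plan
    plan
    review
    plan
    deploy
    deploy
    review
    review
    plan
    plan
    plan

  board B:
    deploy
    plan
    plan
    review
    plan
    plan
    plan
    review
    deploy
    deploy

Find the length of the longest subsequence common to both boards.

8

Match deploy [1,1]; then plan [2,3]; then plan [4,5]; then plan [5,6]; then plan [6,7]; then review [7,8]; then deploy [9,9]; then deploy [10,10] — 8 tasks in the same relative order in both. Since dp[15][10] = 8, nothing longer is possible.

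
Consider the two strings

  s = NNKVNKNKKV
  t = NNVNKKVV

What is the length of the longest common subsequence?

Taking N (s #1, t #1), N (s #2, t #2), V (s #4, t #3), N (s #5, t #4), K (s #6, t #5), K (s #8, t #6), V (s #10, t #8) gives a common subsequence of length 7, and the DP table's final entry dp[10][8] is also 7, so no common subsequence is longer.

7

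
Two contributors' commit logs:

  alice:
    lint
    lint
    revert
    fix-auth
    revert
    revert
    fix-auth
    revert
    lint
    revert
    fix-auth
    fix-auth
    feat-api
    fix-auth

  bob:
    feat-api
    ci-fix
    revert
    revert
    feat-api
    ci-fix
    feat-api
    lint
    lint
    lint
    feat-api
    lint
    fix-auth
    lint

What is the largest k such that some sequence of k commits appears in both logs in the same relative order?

One common subsequence of length 5: lint [1,8], lint [2,9], lint [9,10], feat-api [13,11], fix-auth [14,13]. The LCS DP gives dp[14][14] = 5, so this is optimal.

5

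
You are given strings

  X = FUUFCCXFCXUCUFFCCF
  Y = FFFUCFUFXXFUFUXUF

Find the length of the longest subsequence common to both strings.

One common subsequence of length 9: F at X[1]=Y[3] → U at X[2]=Y[4] → U at X[3]=Y[7] → F at X[4]=Y[8] → X at X[7]=Y[10] → F at X[8]=Y[13] → X at X[10]=Y[15] → U at X[13]=Y[16] → F at X[18]=Y[17]. Since dp[18][17] = 9, nothing longer is possible.

9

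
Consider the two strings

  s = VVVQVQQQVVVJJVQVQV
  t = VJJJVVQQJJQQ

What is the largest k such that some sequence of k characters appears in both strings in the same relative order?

Match V (s #1, t #1); then V (s #3, t #5); then V (s #5, t #6); then Q (s #7, t #7); then Q (s #8, t #8); then J (s #12, t #9); then J (s #13, t #10); then Q (s #15, t #11); then Q (s #17, t #12) — 9 characters in the same relative order in both. dp[18][12] = 9 confirms this is the maximum.

9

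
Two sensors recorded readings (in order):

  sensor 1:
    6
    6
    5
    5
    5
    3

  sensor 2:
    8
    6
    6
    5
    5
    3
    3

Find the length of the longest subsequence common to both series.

5

One common subsequence of length 5: 6 [1,2]; then 6 [2,3]; then 5 [3,4]; then 5 [4,5]; then 3 [6,7]. Since dp[6][7] = 5, nothing longer is possible.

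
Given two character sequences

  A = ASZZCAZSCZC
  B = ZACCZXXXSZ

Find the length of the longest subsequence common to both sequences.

Pick A at A[1]=B[2]; then C at A[5]=B[4]; then Z at A[7]=B[5]; then S at A[8]=B[9]; then Z at A[10]=B[10]; all 5 characters appear in both, in order. The LCS DP gives dp[11][10] = 5, so this is optimal.

5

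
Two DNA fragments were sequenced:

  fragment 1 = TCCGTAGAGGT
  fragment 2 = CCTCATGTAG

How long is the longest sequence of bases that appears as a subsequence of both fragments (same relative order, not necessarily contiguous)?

7

Let dp[i][j] be the LCS length of the first i bases of fragment 1 and the first j bases of fragment 2. dp[i][j] = dp[i-1][j-1]+1 when the i-th and j-th bases match, else max(dp[i-1][j], dp[i][j-1]).
    ·  C  C  T  C  A  T  G  T  A  G
 ·  0  0  0  0  0  0  0  0  0  0  0
 T  0  0  0  1  1  1  1  1  1  1  1
 C  0  1  1  1  2  2  2  2  2  2  2
 C  0  1  2  2  2  2  2  2  2  2  2
 G  0  1  2  2  2  2  2  3  3  3  3
 T  0  1  2  3  3  3  3  3  4  4  4
 A  0  1  2  3  3  4  4  4  4  5  5
 G  0  1  2  3  3  4  4  5  5  5  6
 A  0  1  2  3  3  4  4  5  5  6  6
 G  0  1  2  3  3  4  4  5  5  6  7
 G  0  1  2  3  3  4  4  5  5  6  7
 T  0  1  2  3  3  4  5  5  6  6  7
dp[11][10] = 7. One LCS (by backtracking along matches): CCTAGAG.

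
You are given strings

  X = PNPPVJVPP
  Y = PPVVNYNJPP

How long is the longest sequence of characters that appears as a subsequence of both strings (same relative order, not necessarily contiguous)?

Match P [1,1]; then P [3,2]; then V [5,4]; then J [6,8]; then P [8,9]; then P [9,10] — 6 characters in the same relative order in both, and the DP table's final entry dp[9][10] is also 6, so no common subsequence is longer.

6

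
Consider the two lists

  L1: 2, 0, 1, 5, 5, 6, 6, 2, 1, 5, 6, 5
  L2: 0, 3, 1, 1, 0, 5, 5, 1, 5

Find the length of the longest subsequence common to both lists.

Let dp[i][j] be the LCS length of the first i values of L1 and the first j values of L2. dp[i][j] = dp[i-1][j-1]+1 when the i-th and j-th values match, else max(dp[i-1][j], dp[i][j-1]).
    ·  0  3  1  1  0  5  5  1  5
 ·  0  0  0  0  0  0  0  0  0  0
 2  0  0  0  0  0  0  0  0  0  0
 0  0  1  1  1  1  1  1  1  1  1
 1  0  1  1  2  2  2  2  2  2  2
 5  0  1  1  2  2  2  3  3  3  3
 5  0  1  1  2  2  2  3  4  4  4
 6  0  1  1  2  2  2  3  4  4  4
 6  0  1  1  2  2  2  3  4  4  4
 2  0  1  1  2  2  2  3  4  4  4
 1  0  1  1  2  3  3  3  4  5  5
 5  0  1  1  2  3  3  4  4  5  6
 6  0  1  1  2  3  3  4  4  5  6
 5  0  1  1  2  3  3  4  5  5  6
dp[12][9] = 6. One LCS (by backtracking along matches): 0, 1, 5, 5, 1, 5.

6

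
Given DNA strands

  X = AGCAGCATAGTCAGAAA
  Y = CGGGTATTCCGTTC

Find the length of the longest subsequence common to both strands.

7

Match G [2,3], G [5,4], A [7,6], T [8,8], G [10,11], T [11,13], C [12,14] — 7 bases in the same relative order in both. dp[17][14] = 7 confirms this is the maximum.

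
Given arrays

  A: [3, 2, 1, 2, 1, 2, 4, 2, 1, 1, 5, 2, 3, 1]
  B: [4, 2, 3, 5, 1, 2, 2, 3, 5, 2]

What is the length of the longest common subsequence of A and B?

Let dp[i][j] be the LCS length of the first i values of A and the first j values of B. dp[i][j] = dp[i-1][j-1]+1 when the i-th and j-th values match, else max(dp[i-1][j], dp[i][j-1]).
    ·  4  2  3  5  1  2  2  3  5  2
 ·  0  0  0  0  0  0  0  0  0  0  0
 3  0  0  0  1  1  1  1  1  1  1  1
 2  0  0  1  1  1  1  2  2  2  2  2
 1  0  0  1  1  1  2  2  2  2  2  2
 2  0  0  1  1  1  2  3  3  3  3  3
 1  0  0  1  1  1  2  3  3  3  3  3
 2  0  0  1  1  1  2  3  4  4  4  4
 4  0  1  1  1  1  2  3  4  4  4  4
 2  0  1  2  2  2  2  3  4  4  4  5
 1  0  1  2  2  2  3  3  4  4  4  5
 1  0  1  2  2  2  3  3  4  4  4  5
 5  0  1  2  2  3  3  3  4  4  5  5
 2  0  1  2  2  3  3  4  4  4  5  6
 3  0  1  2  3  3  3  4  4  5  5  6
 1  0  1  2  3  3  4  4  4  5  5  6
dp[14][10] = 6. One LCS (by backtracking along matches): 3, 1, 2, 2, 5, 2.

6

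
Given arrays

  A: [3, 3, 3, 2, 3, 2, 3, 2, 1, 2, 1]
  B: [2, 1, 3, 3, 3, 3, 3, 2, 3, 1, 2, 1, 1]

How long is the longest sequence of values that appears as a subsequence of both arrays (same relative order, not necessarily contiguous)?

9

Let dp[i][j] be the LCS length of the first i values of A and the first j values of B. dp[i][j] = dp[i-1][j-1]+1 when the i-th and j-th values match, else max(dp[i-1][j], dp[i][j-1]).
    ·  2  1  3  3  3  3  3  2  3  1  2  1  1
 ·  0  0  0  0  0  0  0  0  0  0  0  0  0  0
 3  0  0  0  1  1  1  1  1  1  1  1  1  1  1
 3  0  0  0  1  2  2  2  2  2  2  2  2  2  2
 3  0  0  0  1  2  3  3  3  3  3  3  3  3  3
 2  0  1  1  1  2  3  3  3  4  4  4  4  4  4
 3  0  1  1  2  2  3  4  4  4  5  5  5  5  5
 2  0  1  1  2  2  3  4  4  5  5  5  6  6  6
 3  0  1  1  2  3  3  4  5  5  6  6  6  6  6
 2  0  1  1  2  3  3  4  5  6  6  6  7  7  7
 1  0  1  2  2  3  3  4  5  6  6  7  7  8  8
 2  0  1  2  2  3  3  4  5  6  6  7  8  8  8
 1  0  1  2  2  3  3  4  5  6  6  7  8  9  9
dp[11][13] = 9. One LCS (by backtracking along matches): 3, 3, 3, 3, 2, 3, 2, 1, 1.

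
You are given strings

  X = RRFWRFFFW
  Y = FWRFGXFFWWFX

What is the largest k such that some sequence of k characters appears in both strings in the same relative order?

Match F [3,1], W [4,2], R [5,3], F [6,4], F [7,7], F [8,8], W [9,10] — 7 characters in the same relative order in both. dp[9][12] = 7 confirms this is the maximum.

7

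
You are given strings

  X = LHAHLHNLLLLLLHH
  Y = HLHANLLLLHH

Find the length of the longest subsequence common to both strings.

One common subsequence of length 10: L (X #1, Y #2) → H (X #2, Y #3) → A (X #3, Y #4) → N (X #7, Y #5) → L (X #10, Y #6) → L (X #11, Y #7) → L (X #12, Y #8) → L (X #13, Y #9) → H (X #14, Y #10) → H (X #15, Y #11). The LCS DP gives dp[15][11] = 10, so this is optimal.

10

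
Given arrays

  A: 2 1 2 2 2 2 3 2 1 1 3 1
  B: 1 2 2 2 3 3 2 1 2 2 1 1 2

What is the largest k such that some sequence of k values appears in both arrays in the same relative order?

9

Match 1 [2,1] → 2 [3,2] → 2 [4,3] → 2 [5,4] → 3 [7,6] → 2 [8,7] → 1 [9,8] → 1 [10,11] → 1 [12,12] — 9 values in the same relative order in both. Since dp[12][13] = 9, nothing longer is possible.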